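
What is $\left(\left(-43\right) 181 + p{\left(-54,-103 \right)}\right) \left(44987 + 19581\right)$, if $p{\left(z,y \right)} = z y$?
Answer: $-143405528$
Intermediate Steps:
$p{\left(z,y \right)} = y z$
$\left(\left(-43\right) 181 + p{\left(-54,-103 \right)}\right) \left(44987 + 19581\right) = \left(\left(-43\right) 181 - -5562\right) \left(44987 + 19581\right) = \left(-7783 + 5562\right) 64568 = \left(-2221\right) 64568 = -143405528$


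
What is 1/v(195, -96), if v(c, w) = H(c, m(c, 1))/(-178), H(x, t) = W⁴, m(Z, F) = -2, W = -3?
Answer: -178/81 ≈ -2.1975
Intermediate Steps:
H(x, t) = 81 (H(x, t) = (-3)⁴ = 81)
v(c, w) = -81/178 (v(c, w) = 81/(-178) = 81*(-1/178) = -81/178)
1/v(195, -96) = 1/(-81/178) = -178/81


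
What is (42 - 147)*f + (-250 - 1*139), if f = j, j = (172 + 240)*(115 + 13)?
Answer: -5537669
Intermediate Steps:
j = 52736 (j = 412*128 = 52736)
f = 52736
(42 - 147)*f + (-250 - 1*139) = (42 - 147)*52736 + (-250 - 1*139) = -105*52736 + (-250 - 139) = -5537280 - 389 = -5537669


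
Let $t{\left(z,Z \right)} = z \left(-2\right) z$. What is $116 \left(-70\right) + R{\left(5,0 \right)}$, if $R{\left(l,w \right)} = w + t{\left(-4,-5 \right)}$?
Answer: $-8152$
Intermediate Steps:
$t{\left(z,Z \right)} = - 2 z^{2}$ ($t{\left(z,Z \right)} = - 2 z z = - 2 z^{2}$)
$R{\left(l,w \right)} = -32 + w$ ($R{\left(l,w \right)} = w - 2 \left(-4\right)^{2} = w - 32 = -32 + w$)
$116 \left(-70\right) + R{\left(5,0 \right)} = 116 \left(-70\right) + \left(-32 + 0\right) = -8120 - 32 = -8152$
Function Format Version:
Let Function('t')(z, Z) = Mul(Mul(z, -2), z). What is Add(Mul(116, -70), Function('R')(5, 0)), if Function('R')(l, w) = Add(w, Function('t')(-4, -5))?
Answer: -8152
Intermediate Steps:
Function('t')(z, Z) = Mul(-2, Pow(z, 2)) (Function('t')(z, Z) = Mul(Mul(-2, z), z) = Mul(-2, Pow(z, 2)))
Function('R')(l, w) = Add(-32, w) (Function('R')(l, w) = Add(w, Mul(-2, Pow(-4, 2))) = Add(w, Mul(-2, 16)) = Add(w, -32) = Add(-32, w))
Add(Mul(116, -70), Function('R')(5, 0)) = Add(Mul(116, -70), Add(-32, 0)) = Add(-8120, -32) = -8152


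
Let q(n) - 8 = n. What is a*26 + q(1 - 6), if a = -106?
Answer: -2753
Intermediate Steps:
q(n) = 8 + n
a*26 + q(1 - 6) = -106*26 + (8 + (1 - 6)) = -2756 + (8 - 5) = -2756 + 3 = -2753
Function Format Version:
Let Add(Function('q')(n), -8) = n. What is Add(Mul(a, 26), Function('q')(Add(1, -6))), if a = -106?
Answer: -2753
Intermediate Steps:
Function('q')(n) = Add(8, n)
Add(Mul(a, 26), Function('q')(Add(1, -6))) = Add(Mul(-106, 26), Add(8, Add(1, -6))) = Add(-2756, Add(8, -5)) = Add(-2756, 3) = -2753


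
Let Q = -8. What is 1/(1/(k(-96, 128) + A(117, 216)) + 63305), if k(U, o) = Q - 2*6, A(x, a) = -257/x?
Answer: 2597/164402968 ≈ 1.5797e-5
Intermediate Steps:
k(U, o) = -20 (k(U, o) = -8 - 2*6 = -8 - 12 = -20)
1/(1/(k(-96, 128) + A(117, 216)) + 63305) = 1/(1/(-20 - 257/117) + 63305) = 1/(1/(-2597/117) + 63305) = 1/(-117/2597 + 63305) = 1/(164402968/2597) = 2597/164402968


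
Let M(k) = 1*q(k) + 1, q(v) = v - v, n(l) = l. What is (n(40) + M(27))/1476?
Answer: 1/36 ≈ 0.027778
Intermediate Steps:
q(v) = 0
M(k) = 1 (M(k) = 1*0 + 1 = 0 + 1 = 1)
(n(40) + M(27))/1476 = (40 + 1)/1476 = 41*(1/1476) = 1/36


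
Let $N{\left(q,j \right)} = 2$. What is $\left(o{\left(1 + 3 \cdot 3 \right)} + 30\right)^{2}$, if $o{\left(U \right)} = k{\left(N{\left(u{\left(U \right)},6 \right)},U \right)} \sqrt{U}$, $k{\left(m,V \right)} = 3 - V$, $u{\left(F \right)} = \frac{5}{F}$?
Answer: $1390 - 420 \sqrt{10} \approx 61.843$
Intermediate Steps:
$o{\left(U \right)} = \sqrt{U} \left(3 - U\right)$ ($o{\left(U \right)} = \left(3 - U\right) \sqrt{U} = \sqrt{U} \left(3 - U\right)$)
$\left(o{\left(1 + 3 \cdot 3 \right)} + 30\right)^{2} = \left(\sqrt{1 + 3 \cdot 3} \left(3 - \left(1 + 3 \cdot 3\right)\right) + 30\right)^{2} = \left(\sqrt{1 + 9} \left(3 - \left(1 + 9\right)\right) + 30\right)^{2} = \left(\sqrt{10} \left(3 - 10\right) + 30\right)^{2} = \left(\sqrt{10} \left(-7\right) + 30\right)^{2} = \left(- 7 \sqrt{10} + 30\right)^{2} = \left(30 - 7 \sqrt{10}\right)^{2}$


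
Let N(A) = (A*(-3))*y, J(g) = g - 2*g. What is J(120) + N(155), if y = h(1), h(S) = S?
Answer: -585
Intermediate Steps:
y = 1
J(g) = -g
N(A) = -3*A (N(A) = (A*(-3))*1 = -3*A*1 = -3*A)
J(120) + N(155) = -1*120 - 3*155 = -120 - 465 = -585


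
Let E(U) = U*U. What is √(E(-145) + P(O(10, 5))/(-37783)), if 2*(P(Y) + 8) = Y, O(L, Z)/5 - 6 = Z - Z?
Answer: 4*√1875896592609/37783 ≈ 145.00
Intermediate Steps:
O(L, Z) = 30 (O(L, Z) = 30 + 5*(Z - Z) = 30 + 5*0 = 30 + 0 = 30)
P(Y) = -8 + Y/2
E(U) = U²
√(E(-145) + P(O(10, 5))/(-37783)) = √((-145)² + (-8 + (½)*30)/(-37783)) = √(21025 + (-8 + 15)*(-1/37783)) = √(21025 + 7*(-1/37783)) = √(21025 - 7/37783) = √(794387568/37783) = 4*√1875896592609/37783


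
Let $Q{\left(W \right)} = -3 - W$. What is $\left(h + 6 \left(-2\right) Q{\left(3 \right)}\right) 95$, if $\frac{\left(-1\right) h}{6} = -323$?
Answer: $190950$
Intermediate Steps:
$h = 1938$ ($h = \left(-6\right) \left(-323\right) = 1938$)
$\left(h + 6 \left(-2\right) Q{\left(3 \right)}\right) 95 = \left(1938 + 6 \left(-2\right) \left(-3 - 3\right)\right) 95 = \left(1938 - 12 \left(-3 - 3\right)\right) 95 = \left(1938 - -72\right) 95 = \left(1938 + 72\right) 95 = 2010 \cdot 95 = 190950$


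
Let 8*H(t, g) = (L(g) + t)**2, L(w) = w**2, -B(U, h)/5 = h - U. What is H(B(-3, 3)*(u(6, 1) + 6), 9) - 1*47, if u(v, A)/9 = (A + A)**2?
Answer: 1389665/8 ≈ 1.7371e+5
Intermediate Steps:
B(U, h) = -5*h + 5*U (B(U, h) = -5*(h - U) = -5*h + 5*U)
u(v, A) = 36*A**2 (u(v, A) = 9*(A + A)**2 = 9*(2*A)**2 = 9*(4*A**2) = 36*A**2)
H(t, g) = (t + g**2)**2/8 (H(t, g) = (g**2 + t)**2/8 = (t + g**2)**2/8)
H(B(-3, 3)*(u(6, 1) + 6), 9) - 1*47 = ((-5*3 + 5*(-3))*(36*1**2 + 6) + 9**2)**2/8 - 1*47 = ((-15 - 15)*(36*1 + 6) + 81)**2/8 - 47 = (-30*(36 + 6) + 81)**2/8 - 47 = (-30*42 + 81)**2/8 - 47 = (-1260 + 81)**2/8 - 47 = (1/8)*(-1179)**2 - 47 = (1/8)*1390041 - 47 = 1390041/8 - 47 = 1389665/8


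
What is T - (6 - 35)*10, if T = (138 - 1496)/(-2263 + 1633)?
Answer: 13147/45 ≈ 292.16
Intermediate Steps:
T = 97/45 (T = -1358/(-630) = -1358*(-1/630) = 97/45 ≈ 2.1556)
T - (6 - 35)*10 = 97/45 - (6 - 35)*10 = 97/45 - (-29)*10 = 97/45 - 1*(-290) = 97/45 + 290 = 13147/45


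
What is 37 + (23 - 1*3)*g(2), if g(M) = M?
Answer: 77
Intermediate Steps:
37 + (23 - 1*3)*g(2) = 37 + (23 - 1*3)*2 = 37 + (23 - 3)*2 = 37 + 20*2 = 37 + 40 = 77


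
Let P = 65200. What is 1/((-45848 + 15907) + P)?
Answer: 1/35259 ≈ 2.8362e-5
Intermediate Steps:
1/((-45848 + 15907) + P) = 1/((-45848 + 15907) + 65200) = 1/(-29941 + 65200) = 1/35259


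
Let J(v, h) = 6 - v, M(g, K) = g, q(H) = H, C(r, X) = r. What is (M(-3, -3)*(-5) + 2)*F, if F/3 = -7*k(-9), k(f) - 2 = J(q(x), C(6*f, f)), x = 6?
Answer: -714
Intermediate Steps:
k(f) = 2 (k(f) = 2 + (6 - 1*6) = 2 + (6 - 6) = 2 + 0 = 2)
F = -42 (F = 3*(-7*2) = 3*(-14) = -42)
(M(-3, -3)*(-5) + 2)*F = (-3*(-5) + 2)*(-42) = (15 + 2)*(-42) = 17*(-42) = -714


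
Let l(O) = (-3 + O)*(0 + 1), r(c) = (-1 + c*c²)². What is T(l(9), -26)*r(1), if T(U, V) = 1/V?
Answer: 0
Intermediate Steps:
r(c) = (-1 + c³)²
l(O) = -3 + O (l(O) = (-3 + O)*1 = -3 + O)
T(l(9), -26)*r(1) = (-1 + 1³)²/(-26) = -(-1 + 1)²/26 = -1/26*0² = -1/26*0 = 0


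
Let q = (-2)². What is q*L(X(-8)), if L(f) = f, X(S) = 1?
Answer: 4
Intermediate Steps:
q = 4
q*L(X(-8)) = 4*1 = 4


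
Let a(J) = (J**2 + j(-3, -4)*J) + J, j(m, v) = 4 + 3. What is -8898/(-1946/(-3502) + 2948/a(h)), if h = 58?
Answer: -677747313/100984 ≈ -6711.4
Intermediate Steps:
j(m, v) = 7
a(J) = J**2 + 8*J (a(J) = (J**2 + 7*J) + J = J**2 + 8*J)
-8898/(-1946/(-3502) + 2948/a(h)) = -8898/(-1946/(-3502) + 2948/((58*(8 + 58)))) = -8898/(-1946*(-1/3502) + 2948/((58*66))) = -8898/(973/1751 + 2948/3828) = -8898/(973/1751 + 2948*(1/3828)) = -8898/(973/1751 + 67/87) = -8898/201968/152337 = -8898*152337/201968 = -677747313/100984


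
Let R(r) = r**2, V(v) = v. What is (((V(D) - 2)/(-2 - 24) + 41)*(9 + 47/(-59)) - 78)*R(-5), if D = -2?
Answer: 4977850/767 ≈ 6490.0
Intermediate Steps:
(((V(D) - 2)/(-2 - 24) + 41)*(9 + 47/(-59)) - 78)*R(-5) = (((-2 - 2)/(-2 - 24) + 41)*(9 + 47/(-59)) - 78)*(-5)**2 = ((-4/(-26) + 41)*(9 + 47*(-1/59)) - 78)*25 = ((-4*(-1/26) + 41)*(9 - 47/59) - 78)*25 = ((2/13 + 41)*(484/59) - 78)*25 = ((535/13)*(484/59) - 78)*25 = (258940/767 - 78)*25 = (199114/767)*25 = 4977850/767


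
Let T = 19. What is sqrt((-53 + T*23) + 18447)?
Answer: sqrt(18831) ≈ 137.23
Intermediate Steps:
sqrt((-53 + T*23) + 18447) = sqrt((-53 + 19*23) + 18447) = sqrt((-53 + 437) + 18447) = sqrt(384 + 18447) = sqrt(18831)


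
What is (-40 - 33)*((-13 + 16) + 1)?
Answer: -292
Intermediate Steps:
(-40 - 33)*((-13 + 16) + 1) = -73*(3 + 1) = -73*4 = -292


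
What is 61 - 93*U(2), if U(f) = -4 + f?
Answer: 247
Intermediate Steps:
61 - 93*U(2) = 61 - 93*(-4 + 2) = 61 - 93*(-2) = 61 + 186 = 247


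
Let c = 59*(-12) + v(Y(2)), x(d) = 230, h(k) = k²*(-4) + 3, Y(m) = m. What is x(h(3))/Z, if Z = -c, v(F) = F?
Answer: 115/353 ≈ 0.32578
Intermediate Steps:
h(k) = 3 - 4*k² (h(k) = -4*k² + 3 = 3 - 4*k²)
c = -706 (c = 59*(-12) + 2 = -708 + 2 = -706)
Z = 706 (Z = -1*(-706) = 706)
x(h(3))/Z = 230/706 = 230*(1/706) = 115/353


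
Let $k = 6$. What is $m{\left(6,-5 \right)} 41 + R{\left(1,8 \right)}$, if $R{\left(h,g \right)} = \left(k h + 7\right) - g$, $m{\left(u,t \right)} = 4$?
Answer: $169$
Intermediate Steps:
$R{\left(h,g \right)} = 7 - g + 6 h$ ($R{\left(h,g \right)} = \left(6 h + 7\right) - g = \left(7 + 6 h\right) - g = 7 - g + 6 h$)
$m{\left(6,-5 \right)} 41 + R{\left(1,8 \right)} = 4 \cdot 41 + \left(7 - 8 + 6 \cdot 1\right) = 164 + \left(7 - 8 + 6\right) = 164 + 5 = 169$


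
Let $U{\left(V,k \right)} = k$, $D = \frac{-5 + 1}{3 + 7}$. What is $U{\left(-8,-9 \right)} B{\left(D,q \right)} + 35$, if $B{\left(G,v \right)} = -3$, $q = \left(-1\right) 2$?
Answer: $62$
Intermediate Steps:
$D = - \frac{2}{5}$ ($D = - \frac{4}{10} = \left(-4\right) \frac{1}{10} = - \frac{2}{5} \approx -0.4$)
$q = -2$
$U{\left(-8,-9 \right)} B{\left(D,q \right)} + 35 = \left(-9\right) \left(-3\right) + 35 = 27 + 35 = 62$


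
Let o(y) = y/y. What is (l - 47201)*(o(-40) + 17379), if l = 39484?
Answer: -134121460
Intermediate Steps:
o(y) = 1
(l - 47201)*(o(-40) + 17379) = (39484 - 47201)*(1 + 17379) = -7717*17380 = -134121460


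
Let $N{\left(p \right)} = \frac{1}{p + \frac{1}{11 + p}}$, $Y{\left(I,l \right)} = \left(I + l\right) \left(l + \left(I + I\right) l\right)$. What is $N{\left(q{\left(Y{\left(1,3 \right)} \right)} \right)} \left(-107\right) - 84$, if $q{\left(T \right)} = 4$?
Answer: $- \frac{6729}{61} \approx -110.31$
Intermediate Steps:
$Y{\left(I,l \right)} = \left(I + l\right) \left(l + 2 I l\right)$
$N{\left(q{\left(Y{\left(1,3 \right)} \right)} \right)} \left(-107\right) - 84 = \frac{11 + 4}{1 + 4^{2} + 11 \cdot 4} \left(-107\right) - 84 = \frac{1}{1 + 16 + 44} \cdot 15 \left(-107\right) - 84 = \frac{1}{61} \cdot 15 \left(-107\right) - 84 = \frac{15}{61} \left(-107\right) - 84 = - \frac{1605}{61} - 84 = - \frac{6729}{61}$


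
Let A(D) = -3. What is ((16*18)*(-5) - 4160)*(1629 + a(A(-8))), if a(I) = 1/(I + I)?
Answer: -27364400/3 ≈ -9.1215e+6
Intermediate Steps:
a(I) = 1/(2*I)
((16*18)*(-5) - 4160)*(1629 + a(A(-8))) = ((16*18)*(-5) - 4160)*(1629 + (1/2)/(-3)) = (288*(-5) - 4160)*(1629 + (1/2)*(-1/3)) = (-1440 - 4160)*(1629 - 1/6) = -5600*9773/6 = -27364400/3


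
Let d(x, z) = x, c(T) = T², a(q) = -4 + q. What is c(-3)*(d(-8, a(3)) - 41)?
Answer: -441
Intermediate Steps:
c(-3)*(d(-8, a(3)) - 41) = (-3)²*(-8 - 41) = 9*(-49) = -441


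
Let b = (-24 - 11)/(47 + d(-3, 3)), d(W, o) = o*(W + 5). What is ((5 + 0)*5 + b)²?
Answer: 1664100/2809 ≈ 592.42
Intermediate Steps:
d(W, o) = o*(5 + W)
b = -35/53 (b = (-24 - 11)/(47 + 3*(5 - 3)) = -35/(47 + 3*2) = -35/(47 + 6) = -35/53 ≈ -0.66038)
((5 + 0)*5 + b)² = ((5 + 0)*5 - 35/53)² = (5*5 - 35/53)² = (25 - 35/53)² = (1290/53)² = 1664100/2809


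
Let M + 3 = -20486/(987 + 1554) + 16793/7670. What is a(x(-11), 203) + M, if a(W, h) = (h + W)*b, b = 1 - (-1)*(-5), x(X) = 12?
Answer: -16933869217/19489470 ≈ -868.87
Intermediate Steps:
M = -172925017/19489470 (M = -3 + (-20486/(987 + 1554) + 16793/7670) = -3 + (-20486/2541 + 16793*(1/7670)) = -3 + (-20486*1/2541 + 16793/7670) = -3 + (-20486/2541 + 16793/7670) = -3 - 114456607/19489470 = -172925017/19489470 ≈ -8.8727)
b = -4 (b = 1 - 1*5 = 1 - 5 = -4)
a(W, h) = -4*W - 4*h (a(W, h) = (h + W)*(-4) = (W + h)*(-4) = -4*W - 4*h)
a(x(-11), 203) + M = (-4*12 - 4*203) - 172925017/19489470 = (-48 - 812) - 172925017/19489470 = -860 - 172925017/19489470 = -16933869217/19489470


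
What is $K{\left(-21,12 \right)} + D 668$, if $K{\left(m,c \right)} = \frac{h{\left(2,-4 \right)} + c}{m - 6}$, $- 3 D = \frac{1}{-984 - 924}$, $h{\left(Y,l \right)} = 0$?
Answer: $- \frac{469}{1431} \approx -0.32774$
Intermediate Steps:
$D = \frac{1}{5724}$ ($D = - \frac{1}{3 \left(-984 - 924\right)} = - \frac{1}{3 \left(-1908\right)} = \left(- \frac{1}{3}\right) \left(- \frac{1}{1908}\right) = \frac{1}{5724} \approx 0.0001747$)
$K{\left(m,c \right)} = \frac{c}{-6 + m}$ ($K{\left(m,c \right)} = \frac{0 + c}{m - 6} = \frac{c}{-6 + m}$)
$K{\left(-21,12 \right)} + D 668 = \frac{12}{-6 - 21} + \frac{1}{5724} \cdot 668 = \frac{12}{-27} + \frac{167}{1431} = 12 \left(- \frac{1}{27}\right) + \frac{167}{1431} = - \frac{4}{9} + \frac{167}{1431} = - \frac{469}{1431}$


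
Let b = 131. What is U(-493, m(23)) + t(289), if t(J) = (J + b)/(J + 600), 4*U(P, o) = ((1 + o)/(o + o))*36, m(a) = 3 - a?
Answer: 24117/5080 ≈ 4.7474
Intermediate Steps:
U(P, o) = 9*(1 + o)/(2*o) (U(P, o) = (((1 + o)/(o + o))*36)/4 = (((1 + o)/((2*o)))*36)/4 = (((1 + o)*(1/(2*o)))*36)/4 = (((1 + o)/(2*o))*36)/4 = (18*(1 + o)/o)/4 = 9*(1 + o)/(2*o))
t(J) = (131 + J)/(600 + J) (t(J) = (J + 131)/(J + 600) = (131 + J)/(600 + J))
U(-493, m(23)) + t(289) = 9*(1 + (3 - 1*23))/(2*(3 - 1*23)) + (131 + 289)/(600 + 289) = 9*(1 + (3 - 23))/(2*(3 - 23)) + 420/889 = (9/2)*(1 - 20)/(-20) + (1/889)*420 = (9/2)*(-1/20)*(-19) + 60/127 = 171/40 + 60/127 = 24117/5080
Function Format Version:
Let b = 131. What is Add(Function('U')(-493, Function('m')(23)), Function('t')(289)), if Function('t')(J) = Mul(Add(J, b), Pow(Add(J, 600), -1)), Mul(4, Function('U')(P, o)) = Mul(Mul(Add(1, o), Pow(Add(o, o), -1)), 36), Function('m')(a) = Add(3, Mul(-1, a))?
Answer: Rational(24117, 5080) ≈ 4.7474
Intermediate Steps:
Function('U')(P, o) = Mul(Rational(9, 2), Pow(o, -1), Add(1, o)) (Function('U')(P, o) = Mul(Rational(1, 4), Mul(Mul(Add(1, o), Pow(Add(o, o), -1)), 36)) = Mul(Rational(1, 4), Mul(Mul(Add(1, o), Pow(Mul(2, o), -1)), 36)) = Mul(Rational(1, 4), Mul(Mul(Add(1, o), Mul(Rational(1, 2), Pow(o, -1))), 36)) = Mul(Rational(1, 4), Mul(Mul(Rational(1, 2), Pow(o, -1), Add(1, o)), 36)) = Mul(Rational(1, 4), Mul(18, Pow(o, -1), Add(1, o))) = Mul(Rational(9, 2), Pow(o, -1), Add(1, o)))
Function('t')(J) = Mul(Pow(Add(600, J), -1), Add(131, J)) (Function('t')(J) = Mul(Add(J, 131), Pow(Add(J, 600), -1)) = Mul(Add(131, J), Pow(Add(600, J), -1)) = Mul(Pow(Add(600, J), -1), Add(131, J)))
Add(Function('U')(-493, Function('m')(23)), Function('t')(289)) = Add(Mul(Rational(9, 2), Pow(Add(3, Mul(-1, 23)), -1), Add(1, Add(3, Mul(-1, 23)))), Mul(Pow(Add(600, 289), -1), Add(131, 289))) = Add(Mul(Rational(9, 2), Pow(Add(3, -23), -1), Add(1, Add(3, -23))), Mul(Pow(889, -1), 420)) = Add(Mul(Rational(9, 2), Pow(-20, -1), Add(1, -20)), Mul(Rational(1, 889), 420)) = Add(Mul(Rational(9, 2), Rational(-1, 20), -19), Rational(60, 127)) = Add(Rational(171, 40), Rational(60, 127)) = Rational(24117, 5080)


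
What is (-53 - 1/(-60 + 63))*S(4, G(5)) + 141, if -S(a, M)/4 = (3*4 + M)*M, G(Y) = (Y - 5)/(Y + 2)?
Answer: 141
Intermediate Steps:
G(Y) = (-5 + Y)/(2 + Y)
S(a, M) = -4*M*(12 + M) (S(a, M) = -4*(3*4 + M)*M = -4*(12 + M)*M = -4*M*(12 + M))
(-53 - 1/(-60 + 63))*S(4, G(5)) + 141 = (-53 - 1/(-60 + 63))*(-4*(-5 + 5)/(2 + 5)*(12 + (-5 + 5)/(2 + 5))) + 141 = (-53 - 1/3)*(-4*0/7*(12 + 0/7)) + 141 = (-53 - 1*1/3)*(-4*(1/7)*0*(12 + (1/7)*0)) + 141 = (-53 - 1/3)*(-4*0*(12 + 0)) + 141 = -(-640)*0*12/3 + 141 = -160/3*0 + 141 = 0 + 141 = 141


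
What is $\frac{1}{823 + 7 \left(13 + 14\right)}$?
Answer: $\frac{1}{1012} \approx 0.00098814$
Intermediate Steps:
$\frac{1}{823 + 7 \left(13 + 14\right)} = \frac{1}{823 + 7 \cdot 27} = \frac{1}{823 + 189} = \frac{1}{1012}$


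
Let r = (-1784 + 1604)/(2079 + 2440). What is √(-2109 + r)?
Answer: I*√43069463769/4519 ≈ 45.924*I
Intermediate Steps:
r = -180/4519 ≈ -0.039832
√(-2109 + r) = √(-2109 - 180/4519) = √(-9530751/4519) = I*√43069463769/4519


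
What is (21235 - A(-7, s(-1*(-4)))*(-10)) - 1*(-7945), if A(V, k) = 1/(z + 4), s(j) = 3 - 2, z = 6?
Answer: 29181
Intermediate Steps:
s(j) = 1
A(V, k) = ⅒ (A(V, k) = 1/(6 + 4) = 1/10 = ⅒)
(21235 - A(-7, s(-1*(-4)))*(-10)) - 1*(-7945) = (21235 - (-10)/10) - 1*(-7945) = (21235 - 1*(-1)) + 7945 = (21235 + 1) + 7945 = 21236 + 7945 = 29181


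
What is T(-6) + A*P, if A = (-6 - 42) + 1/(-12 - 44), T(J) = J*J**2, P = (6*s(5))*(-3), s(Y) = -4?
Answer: -25713/7 ≈ -3673.3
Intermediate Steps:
P = 72 (P = (6*(-4))*(-3) = -24*(-3) = 72)
T(J) = J**3
A = -2689/56 (A = -48 + 1/(-56) = -48 - 1/56 = -2689/56 ≈ -48.018)
T(-6) + A*P = (-6)**3 - 2689/56*72 = -216 - 24201/7 = -25713/7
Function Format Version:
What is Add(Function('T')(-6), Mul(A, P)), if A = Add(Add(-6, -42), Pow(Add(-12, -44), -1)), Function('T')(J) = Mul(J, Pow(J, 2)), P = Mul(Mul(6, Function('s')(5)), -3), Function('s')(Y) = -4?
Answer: Rational(-25713, 7) ≈ -3673.3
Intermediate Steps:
P = 72 (P = Mul(Mul(6, -4), -3) = Mul(-24, -3) = 72)
Function('T')(J) = Pow(J, 3)
A = Rational(-2689, 56) (A = Add(-48, Pow(-56, -1)) = Add(-48, Rational(-1, 56)) = Rational(-2689, 56) ≈ -48.018)
Add(Function('T')(-6), Mul(A, P)) = Add(Pow(-6, 3), Mul(Rational(-2689, 56), 72)) = Add(-216, Rational(-24201, 7)) = Rational(-25713, 7)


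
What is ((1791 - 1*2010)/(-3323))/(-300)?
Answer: -73/332300 ≈ -0.00021968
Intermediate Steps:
((1791 - 1*2010)/(-3323))/(-300) = ((1791 - 2010)*(-1/3323))*(-1/300) = -219*(-1/3323)*(-1/300) = (219/3323)*(-1/300) = -73/332300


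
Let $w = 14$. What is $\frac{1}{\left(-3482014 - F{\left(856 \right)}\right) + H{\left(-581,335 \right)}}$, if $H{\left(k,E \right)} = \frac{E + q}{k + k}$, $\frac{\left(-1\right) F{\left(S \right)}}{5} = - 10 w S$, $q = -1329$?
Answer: $- \frac{83}{338740691} \approx -2.4503 \cdot 10^{-7}$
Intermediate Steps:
$F{\left(S \right)} = 700 S$ ($F{\left(S \right)} = - 5 \left(-10\right) 14 S = - 5 \left(- 140 S\right) = 700 S$)
$H{\left(k,E \right)} = \frac{-1329 + E}{2 k}$ ($H{\left(k,E \right)} = \frac{E - 1329}{k + k} = \frac{-1329 + E}{2 k}$)
$\frac{1}{\left(-3482014 - F{\left(856 \right)}\right) + H{\left(-581,335 \right)}} = \frac{1}{\left(-3482014 - 700 \cdot 856\right) + \frac{-1329 + 335}{2 \left(-581\right)}} = \frac{1}{\left(-3482014 - 599200\right) + \frac{1}{2} \left(- \frac{1}{581}\right) \left(-994\right)} = \frac{1}{\left(-3482014 - 599200\right) + \frac{71}{83}} = \frac{1}{-4081214 + \frac{71}{83}} = \frac{1}{- \frac{338740691}{83}} = - \frac{83}{338740691}$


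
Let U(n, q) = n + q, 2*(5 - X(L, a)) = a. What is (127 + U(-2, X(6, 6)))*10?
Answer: 1270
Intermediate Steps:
X(L, a) = 5 - a/2
(127 + U(-2, X(6, 6)))*10 = (127 + (-2 + (5 - ½*6)))*10 = (127 + (-2 + (5 - 3)))*10 = (127 + (-2 + 2))*10 = (127 + 0)*10 = 127*10 = 1270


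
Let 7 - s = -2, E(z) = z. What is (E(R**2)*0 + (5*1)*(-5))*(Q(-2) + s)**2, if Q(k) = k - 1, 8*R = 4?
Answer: -900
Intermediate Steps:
R = 1/2 (R = (1/8)*4 = 1/2 ≈ 0.50000)
Q(k) = -1 + k
s = 9 (s = 7 - 1*(-2) = 7 + 2 = 9)
(E(R**2)*0 + (5*1)*(-5))*(Q(-2) + s)**2 = ((1/2)**2*0 + (5*1)*(-5))*((-1 - 2) + 9)**2 = ((1/4)*0 + 5*(-5))*(-3 + 9)**2 = (0 - 25)*6**2 = -25*36 = -900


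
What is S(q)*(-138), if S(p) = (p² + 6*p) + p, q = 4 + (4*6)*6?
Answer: -3165720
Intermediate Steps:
q = 148 (q = 4 + 24*6 = 4 + 144 = 148)
S(p) = p² + 7*p
S(q)*(-138) = (148*(7 + 148))*(-138) = (148*155)*(-138) = 22940*(-138) = -3165720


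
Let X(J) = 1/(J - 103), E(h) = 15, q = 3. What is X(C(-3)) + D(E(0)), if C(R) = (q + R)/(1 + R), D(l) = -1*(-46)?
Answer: 4737/103 ≈ 45.990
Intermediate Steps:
D(l) = 46
C(R) = (3 + R)/(1 + R)
X(J) = 1/(-103 + J)
X(C(-3)) + D(E(0)) = 1/(-103 + (3 - 3)/(1 - 3)) + 46 = 1/(-103 + 0/(-2)) + 46 = 1/(-103 - ½*0) + 46 = 1/(-103 + 0) + 46 = 1/(-103) + 46 = -1/103 + 46 = 4737/103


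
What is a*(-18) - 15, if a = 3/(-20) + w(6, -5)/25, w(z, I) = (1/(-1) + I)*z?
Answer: 681/50 ≈ 13.620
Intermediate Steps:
w(z, I) = z*(-1 + I) (w(z, I) = (-1 + I)*z = z*(-1 + I))
a = -159/100 (a = 3/(-20) + (6*(-1 - 5))/25 = 3*(-1/20) + (6*(-6))*(1/25) = -3/20 - 36*1/25 = -3/20 - 36/25 = -159/100 ≈ -1.5900)
a*(-18) - 15 = -159/100*(-18) - 15 = 1431/50 - 15 = 681/50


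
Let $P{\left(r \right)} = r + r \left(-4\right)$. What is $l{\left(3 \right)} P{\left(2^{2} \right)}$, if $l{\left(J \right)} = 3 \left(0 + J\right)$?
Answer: $-108$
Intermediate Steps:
$P{\left(r \right)} = - 3 r$ ($P{\left(r \right)} = r - 4 r = - 3 r$)
$l{\left(J \right)} = 3 J$
$l{\left(3 \right)} P{\left(2^{2} \right)} = 3 \cdot 3 \left(- 3 \cdot 2^{2}\right) = 9 \left(\left(-3\right) 4\right) = 9 \left(-12\right) = -108$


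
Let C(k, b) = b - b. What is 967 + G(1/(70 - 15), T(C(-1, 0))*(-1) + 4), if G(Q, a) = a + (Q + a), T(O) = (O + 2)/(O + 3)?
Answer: 160658/165 ≈ 973.68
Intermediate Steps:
C(k, b) = 0
T(O) = (2 + O)/(3 + O)
G(Q, a) = Q + 2*a
967 + G(1/(70 - 15), T(C(-1, 0))*(-1) + 4) = 967 + (1/(70 - 15) + 2*(((2 + 0)/(3 + 0))*(-1) + 4)) = 967 + (1/55 + 2*((2/3)*(-1) + 4)) = 967 + (1/55 + 2*(((⅓)*2)*(-1) + 4)) = 967 + (1/55 + 2*((⅔)*(-1) + 4)) = 967 + (1/55 + 2*(-⅔ + 4)) = 967 + (1/55 + 2*(10/3)) = 967 + (1/55 + 20/3) = 967 + 1103/165 = 160658/165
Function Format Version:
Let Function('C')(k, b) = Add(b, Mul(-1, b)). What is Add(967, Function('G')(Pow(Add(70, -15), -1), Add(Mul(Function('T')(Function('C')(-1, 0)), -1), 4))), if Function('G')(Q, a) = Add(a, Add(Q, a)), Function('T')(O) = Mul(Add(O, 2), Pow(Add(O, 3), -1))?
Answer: Rational(160658, 165) ≈ 973.68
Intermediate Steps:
Function('C')(k, b) = 0
Function('T')(O) = Mul(Pow(Add(3, O), -1), Add(2, O)) (Function('T')(O) = Mul(Add(2, O), Pow(Add(3, O), -1)) = Mul(Pow(Add(3, O), -1), Add(2, O)))
Function('G')(Q, a) = Add(Q, Mul(2, a))
Add(967, Function('G')(Pow(Add(70, -15), -1), Add(Mul(Function('T')(Function('C')(-1, 0)), -1), 4))) = Add(967, Add(Pow(Add(70, -15), -1), Mul(2, Add(Mul(Mul(Pow(Add(3, 0), -1), Add(2, 0)), -1), 4)))) = Add(967, Add(Pow(55, -1), Mul(2, Add(Mul(Mul(Pow(3, -1), 2), -1), 4)))) = Add(967, Add(Rational(1, 55), Mul(2, Add(Mul(Mul(Rational(1, 3), 2), -1), 4)))) = Add(967, Add(Rational(1, 55), Mul(2, Add(Mul(Rational(2, 3), -1), 4)))) = Add(967, Add(Rational(1, 55), Mul(2, Add(Rational(-2, 3), 4)))) = Add(967, Add(Rational(1, 55), Mul(2, Rational(10, 3)))) = Add(967, Add(Rational(1, 55), Rational(20, 3))) = Add(967, Rational(1103, 165)) = Rational(160658, 165)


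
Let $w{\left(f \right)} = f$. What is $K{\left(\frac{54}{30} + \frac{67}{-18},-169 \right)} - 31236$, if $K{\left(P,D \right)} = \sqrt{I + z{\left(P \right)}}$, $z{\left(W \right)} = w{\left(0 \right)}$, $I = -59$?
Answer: $-31236 + i \sqrt{59} \approx -31236.0 + 7.6811 i$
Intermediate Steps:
$z{\left(W \right)} = 0$
$K{\left(P,D \right)} = i \sqrt{59}$ ($K{\left(P,D \right)} = \sqrt{-59 + 0} = \sqrt{-59} = i \sqrt{59}$)
$K{\left(\frac{54}{30} + \frac{67}{-18},-169 \right)} - 31236 = i \sqrt{59} - 31236 = -31236 + i \sqrt{59}$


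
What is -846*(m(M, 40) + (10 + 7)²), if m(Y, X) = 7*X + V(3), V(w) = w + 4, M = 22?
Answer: -487296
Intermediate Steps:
V(w) = 4 + w
m(Y, X) = 7 + 7*X (m(Y, X) = 7*X + (4 + 3) = 7*X + 7 = 7 + 7*X)
-846*(m(M, 40) + (10 + 7)²) = -846*((7 + 7*40) + (10 + 7)²) = -846*((7 + 280) + 17²) = -846*(287 + 289) = -846*576 = -487296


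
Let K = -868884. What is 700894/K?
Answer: -350447/434442 ≈ -0.80666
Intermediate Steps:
700894/K = 700894/(-868884) = 700894*(-1/868884) = -350447/434442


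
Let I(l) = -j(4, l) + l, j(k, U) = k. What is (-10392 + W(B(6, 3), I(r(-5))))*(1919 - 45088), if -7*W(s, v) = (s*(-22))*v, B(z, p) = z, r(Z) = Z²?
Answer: 431517324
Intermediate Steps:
I(l) = -4 + l (I(l) = -1*4 + l = -4 + l)
W(s, v) = 22*s*v/7 (W(s, v) = -s*(-22)*v/7 = -(-22*s)*v/7 = -(-22)*s*v/7 = 22*s*v/7)
(-10392 + W(B(6, 3), I(r(-5))))*(1919 - 45088) = (-10392 + (22/7)*6*(-4 + (-5)²))*(1919 - 45088) = (-10392 + (22/7)*6*(-4 + 25))*(-43169) = (-10392 + (22/7)*6*21)*(-43169) = (-10392 + 396)*(-43169) = -9996*(-43169) = 431517324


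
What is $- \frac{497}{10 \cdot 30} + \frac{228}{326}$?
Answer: $- \frac{46811}{48900} \approx -0.95728$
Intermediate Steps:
$- \frac{497}{10 \cdot 30} + \frac{228}{326} = - \frac{497}{300} + 228 \cdot \frac{1}{326} = \left(-497\right) \frac{1}{300} + \frac{114}{163} = - \frac{497}{300} + \frac{114}{163} = - \frac{46811}{48900}$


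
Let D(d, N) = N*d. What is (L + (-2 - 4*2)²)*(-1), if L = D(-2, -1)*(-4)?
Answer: -92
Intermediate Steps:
L = -8 (L = -1*(-2)*(-4) = 2*(-4) = -8)
(L + (-2 - 4*2)²)*(-1) = (-8 + (-2 - 4*2)²)*(-1) = (-8 + (-2 - 8)²)*(-1) = (-8 + (-10)²)*(-1) = (-8 + 100)*(-1) = 92*(-1) = -92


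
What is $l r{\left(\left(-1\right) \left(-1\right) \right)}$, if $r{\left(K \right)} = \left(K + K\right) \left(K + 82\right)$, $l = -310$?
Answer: $-51460$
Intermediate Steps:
$r{\left(K \right)} = 2 K \left(82 + K\right)$
$l r{\left(\left(-1\right) \left(-1\right) \right)} = - 310 \cdot 2 \left(\left(-1\right) \left(-1\right)\right) \left(82 - -1\right) = - 310 \cdot 2 \cdot 1 \left(82 + 1\right) = - 310 \cdot 2 \cdot 1 \cdot 83 = \left(-310\right) 166 = -51460$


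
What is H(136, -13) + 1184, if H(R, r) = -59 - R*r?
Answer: 2893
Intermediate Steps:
H(R, r) = -59 - R*r
H(136, -13) + 1184 = (-59 - 1*136*(-13)) + 1184 = (-59 + 1768) + 1184 = 1709 + 1184 = 2893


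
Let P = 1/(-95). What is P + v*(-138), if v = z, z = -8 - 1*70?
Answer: 1022579/95 ≈ 10764.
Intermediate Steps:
P = -1/95 ≈ -0.010526
z = -78 (z = -8 - 70 = -78)
v = -78
P + v*(-138) = -1/95 - 78*(-138) = -1/95 + 10764 = 1022579/95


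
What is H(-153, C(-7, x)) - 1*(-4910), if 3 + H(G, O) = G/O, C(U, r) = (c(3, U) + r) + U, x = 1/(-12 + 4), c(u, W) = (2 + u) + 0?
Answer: 4979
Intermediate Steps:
c(u, W) = 2 + u
x = -1/8 (x = 1/(-8) = -1/8 ≈ -0.12500)
C(U, r) = 5 + U + r (C(U, r) = ((2 + 3) + r) + U = (5 + r) + U = 5 + U + r)
H(G, O) = -3 + G/O
H(-153, C(-7, x)) - 1*(-4910) = (-3 - 153/(5 - 7 - 1/8)) - 1*(-4910) = (-3 - 153/(-17/8)) + 4910 = (-3 - 153*(-8/17)) + 4910 = (-3 + 72) + 4910 = 69 + 4910 = 4979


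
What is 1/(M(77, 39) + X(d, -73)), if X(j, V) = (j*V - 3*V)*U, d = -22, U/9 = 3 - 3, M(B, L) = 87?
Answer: 1/87 ≈ 0.011494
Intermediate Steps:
U = 0 (U = 9*(3 - 3) = 9*0 = 0)
X(j, V) = 0 (X(j, V) = (j*V - 3*V)*0 = (V*j - 3*V)*0 = (-3*V + V*j)*0 = 0)
1/(M(77, 39) + X(d, -73)) = 1/(87 + 0) = 1/87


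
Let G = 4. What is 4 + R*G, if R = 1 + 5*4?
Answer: 88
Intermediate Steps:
R = 21 (R = 1 + 20 = 21)
4 + R*G = 4 + 21*4 = 4 + 84 = 88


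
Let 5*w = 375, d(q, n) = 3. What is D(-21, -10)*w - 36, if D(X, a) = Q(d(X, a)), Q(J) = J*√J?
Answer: -36 + 225*√3 ≈ 353.71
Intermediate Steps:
w = 75 (w = (⅕)*375 = 75)
Q(J) = J^(3/2)
D(X, a) = 3*√3 (D(X, a) = 3^(3/2) = 3*√3)
D(-21, -10)*w - 36 = (3*√3)*75 - 36 = 225*√3 - 36 = -36 + 225*√3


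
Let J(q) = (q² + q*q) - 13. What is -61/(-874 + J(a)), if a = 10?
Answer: 61/687 ≈ 0.088792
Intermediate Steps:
J(q) = -13 + 2*q² (J(q) = (q² + q²) - 13 = 2*q² - 13 = -13 + 2*q²)
-61/(-874 + J(a)) = -61/(-874 + (-13 + 2*10²)) = -61/(-874 + (-13 + 2*100)) = -61/(-874 + (-13 + 200)) = -61/(-874 + 187) = -61/(-687) = -61*(-1/687) = 61/687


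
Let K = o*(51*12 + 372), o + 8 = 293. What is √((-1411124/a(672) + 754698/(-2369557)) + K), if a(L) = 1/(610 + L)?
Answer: I*√10155941590954564808258/2369557 ≈ 42530.0*I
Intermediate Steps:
o = 285 (o = -8 + 293 = 285)
K = 280440 (K = 285*(51*12 + 372) = 285*(612 + 372) = 285*984 = 280440)
√((-1411124/a(672) + 754698/(-2369557)) + K) = √((-1411124/(1/(610 + 672)) + 754698/(-2369557)) + 280440) = √((-1411124/(1/1282) + 754698*(-1/2369557)) + 280440) = √((-1411124/1/1282 - 754698/2369557) + 280440) = √((-1411124*1282 - 754698/2369557) + 280440) = √((-1809060968 - 754698/2369557) + 280440) = √(-4286673080905874/2369557 + 280440) = √(-4286008562340794/2369557) = I*√10155941590954564808258/2369557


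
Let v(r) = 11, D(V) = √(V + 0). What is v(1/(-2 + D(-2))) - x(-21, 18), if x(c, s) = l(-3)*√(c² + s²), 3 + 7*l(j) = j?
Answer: 11 + 18*√85/7 ≈ 34.707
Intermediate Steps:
l(j) = -3/7 + j/7
D(V) = √V
x(c, s) = -6*√(c² + s²)/7 (x(c, s) = (-3/7 + (⅐)*(-3))*√(c² + s²) = (-3/7 - 3/7)*√(c² + s²) = -6*√(c² + s²)/7)
v(1/(-2 + D(-2))) - x(-21, 18) = 11 - (-6)*√((-21)² + 18²)/7 = 11 - (-6)*√(441 + 324)/7 = 11 - (-6)*√765/7 = 11 - (-6)*3*√85/7 = 11 - (-18)*√85/7 = 11 + 18*√85/7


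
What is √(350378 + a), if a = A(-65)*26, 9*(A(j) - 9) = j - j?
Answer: 2*√87653 ≈ 592.13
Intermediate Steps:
A(j) = 9 (A(j) = 9 + (j - j)/9 = 9 + (⅑)*0 = 9 + 0 = 9)
a = 234 (a = 9*26 = 234)
√(350378 + a) = √(350378 + 234) = √350612 = 2*√87653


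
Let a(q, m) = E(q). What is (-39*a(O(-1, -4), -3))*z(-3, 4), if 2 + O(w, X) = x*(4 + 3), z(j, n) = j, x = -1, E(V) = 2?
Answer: 234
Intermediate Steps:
O(w, X) = -9 (O(w, X) = -2 - (4 + 3) = -2 - 1*7 = -2 - 7 = -9)
a(q, m) = 2
(-39*a(O(-1, -4), -3))*z(-3, 4) = -39*2*(-3) = -78*(-3) = 234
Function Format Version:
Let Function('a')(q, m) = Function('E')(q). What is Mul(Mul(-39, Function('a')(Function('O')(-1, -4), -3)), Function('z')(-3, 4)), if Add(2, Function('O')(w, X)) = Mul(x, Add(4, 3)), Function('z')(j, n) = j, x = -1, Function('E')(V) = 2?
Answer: 234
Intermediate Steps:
Function('O')(w, X) = -9 (Function('O')(w, X) = Add(-2, Mul(-1, Add(4, 3))) = Add(-2, Mul(-1, 7)) = Add(-2, -7) = -9)
Function('a')(q, m) = 2
Mul(Mul(-39, Function('a')(Function('O')(-1, -4), -3)), Function('z')(-3, 4)) = Mul(Mul(-39, 2), -3) = Mul(-78, -3) = 234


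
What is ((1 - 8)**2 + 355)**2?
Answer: 163216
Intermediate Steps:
((1 - 8)**2 + 355)**2 = ((-7)**2 + 355)**2 = (49 + 355)**2 = 404**2 = 163216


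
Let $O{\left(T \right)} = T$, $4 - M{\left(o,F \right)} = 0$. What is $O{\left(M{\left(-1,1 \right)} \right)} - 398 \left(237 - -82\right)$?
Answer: $-126958$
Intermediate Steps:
$M{\left(o,F \right)} = 4$ ($M{\left(o,F \right)} = 4 - 0 = 4 + 0 = 4$)
$O{\left(M{\left(-1,1 \right)} \right)} - 398 \left(237 - -82\right) = 4 - 398 \left(237 - -82\right) = 4 - 398 \left(237 + 82\right) = 4 - 126962 = -126958$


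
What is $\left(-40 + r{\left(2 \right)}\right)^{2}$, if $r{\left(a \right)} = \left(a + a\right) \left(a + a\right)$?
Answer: $576$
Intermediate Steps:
$r{\left(a \right)} = 4 a^{2}$ ($r{\left(a \right)} = 2 a 2 a = 4 a^{2}$)
$\left(-40 + r{\left(2 \right)}\right)^{2} = \left(-40 + 4 \cdot 2^{2}\right)^{2} = \left(-40 + 4 \cdot 4\right)^{2} = \left(-40 + 16\right)^{2} = \left(-24\right)^{2} = 576$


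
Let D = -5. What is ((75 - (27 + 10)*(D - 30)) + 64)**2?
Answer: 2056356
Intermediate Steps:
((75 - (27 + 10)*(D - 30)) + 64)**2 = ((75 - (27 + 10)*(-5 - 30)) + 64)**2 = ((75 - 37*(-35)) + 64)**2 = ((75 - 1*(-1295)) + 64)**2 = ((75 + 1295) + 64)**2 = (1370 + 64)**2 = 1434**2 = 2056356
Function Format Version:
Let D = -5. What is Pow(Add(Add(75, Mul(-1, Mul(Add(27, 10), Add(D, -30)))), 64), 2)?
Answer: 2056356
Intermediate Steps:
Pow(Add(Add(75, Mul(-1, Mul(Add(27, 10), Add(D, -30)))), 64), 2) = Pow(Add(Add(75, Mul(-1, Mul(Add(27, 10), Add(-5, -30)))), 64), 2) = Pow(Add(Add(75, Mul(-1, Mul(37, -35))), 64), 2) = Pow(Add(Add(75, Mul(-1, -1295)), 64), 2) = Pow(Add(Add(75, 1295), 64), 2) = Pow(Add(1370, 64), 2) = Pow(1434, 2) = 2056356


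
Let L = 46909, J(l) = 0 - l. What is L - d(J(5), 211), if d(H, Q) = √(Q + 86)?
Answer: 46909 - 3*√33 ≈ 46892.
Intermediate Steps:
J(l) = -l
d(H, Q) = √(86 + Q)
L - d(J(5), 211) = 46909 - √(86 + 211) = 46909 - √297 = 46909 - 3*√33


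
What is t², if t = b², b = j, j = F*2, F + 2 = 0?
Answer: 256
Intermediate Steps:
F = -2 (F = -2 + 0 = -2)
j = -4 (j = -2*2 = -4)
b = -4
t = 16 (t = (-4)² = 16)
t² = 16² = 256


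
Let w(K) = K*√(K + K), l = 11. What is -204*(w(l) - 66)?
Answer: 13464 - 2244*√22 ≈ 2938.7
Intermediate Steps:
w(K) = √2*K^(3/2) (w(K) = K*√(2*K) = K*(√2*√K) = √2*K^(3/2))
-204*(w(l) - 66) = -204*(√2*11^(3/2) - 66) = -204*(√2*(11*√11) - 66) = -204*(11*√22 - 66) = -204*(-66 + 11*√22) = 13464 - 2244*√22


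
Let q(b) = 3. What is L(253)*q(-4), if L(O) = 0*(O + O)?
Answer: 0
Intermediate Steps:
L(O) = 0 (L(O) = 0*(2*O) = 0)
L(253)*q(-4) = 0*3 = 0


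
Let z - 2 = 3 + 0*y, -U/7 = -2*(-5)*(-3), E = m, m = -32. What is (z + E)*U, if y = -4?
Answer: -5670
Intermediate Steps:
E = -32
U = 210 (U = -7*(-2*(-5))*(-3) = -70*(-3) = -7*(-30) = 210)
z = 5 (z = 2 + (3 + 0*(-4)) = 2 + (3 + 0) = 2 + 3 = 5)
(z + E)*U = (5 - 32)*210 = -27*210 = -5670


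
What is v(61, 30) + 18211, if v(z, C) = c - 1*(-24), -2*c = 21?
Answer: 36449/2 ≈ 18225.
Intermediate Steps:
c = -21/2 (c = -½*21 = -21/2 ≈ -10.500)
v(z, C) = 27/2 (v(z, C) = -21/2 - 1*(-24) = -21/2 + 24 = 27/2)
v(61, 30) + 18211 = 27/2 + 18211 = 36449/2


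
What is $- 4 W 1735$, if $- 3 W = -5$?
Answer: $- \frac{34700}{3} \approx -11567.0$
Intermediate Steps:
$W = \frac{5}{3}$ ($W = \left(- \frac{1}{3}\right) \left(-5\right) = \frac{5}{3} \approx 1.6667$)
$- 4 W 1735 = \left(-4\right) \frac{5}{3} \cdot 1735 = \left(- \frac{20}{3}\right) 1735 = - \frac{34700}{3}$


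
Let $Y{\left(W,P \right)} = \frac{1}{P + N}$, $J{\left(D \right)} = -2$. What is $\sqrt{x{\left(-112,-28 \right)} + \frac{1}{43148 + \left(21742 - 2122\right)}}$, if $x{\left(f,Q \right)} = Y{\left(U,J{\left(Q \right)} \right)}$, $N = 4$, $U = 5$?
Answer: $\frac{\sqrt{123123355}}{15692} \approx 0.70712$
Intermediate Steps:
$Y{\left(W,P \right)} = \frac{1}{4 + P}$ ($Y{\left(W,P \right)} = \frac{1}{P + 4} = \frac{1}{4 + P}$)
$x{\left(f,Q \right)} = \frac{1}{2}$ ($x{\left(f,Q \right)} = \frac{1}{4 - 2} = \frac{1}{2}$)
$\sqrt{x{\left(-112,-28 \right)} + \frac{1}{43148 + \left(21742 - 2122\right)}} = \sqrt{\frac{1}{2} + \frac{1}{43148 + \left(21742 - 2122\right)}} = \sqrt{\frac{1}{2} + \frac{1}{43148 + 19620}} = \sqrt{\frac{1}{2} + \frac{1}{62768}} = \sqrt{\frac{31385}{62768}} = \frac{\sqrt{123123355}}{15692}$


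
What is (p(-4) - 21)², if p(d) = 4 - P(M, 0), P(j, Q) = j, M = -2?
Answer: 225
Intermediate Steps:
p(d) = 6 (p(d) = 4 - 1*(-2) = 4 + 2 = 6)
(p(-4) - 21)² = (6 - 21)² = (-15)² = 225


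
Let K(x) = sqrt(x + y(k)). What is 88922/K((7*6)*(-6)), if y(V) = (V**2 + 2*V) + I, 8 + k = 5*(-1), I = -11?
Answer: -44461*I*sqrt(30)/30 ≈ -8117.4*I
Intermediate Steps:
k = -13 (k = -8 + 5*(-1) = -8 - 5 = -13)
y(V) = -11 + V**2 + 2*V (y(V) = (V**2 + 2*V) - 11 = -11 + V**2 + 2*V)
K(x) = sqrt(132 + x) (K(x) = sqrt(x + (-11 + (-13)**2 + 2*(-13))) = sqrt(x + (-11 + 169 - 26)) = sqrt(x + 132) = sqrt(132 + x))
88922/K((7*6)*(-6)) = 88922/(sqrt(132 + (7*6)*(-6))) = 88922/(sqrt(132 + 42*(-6))) = 88922/(sqrt(132 - 252)) = 88922/(sqrt(-120)) = 88922/((2*I*sqrt(30))) = 88922*(-I*sqrt(30)/60) = -44461*I*sqrt(30)/30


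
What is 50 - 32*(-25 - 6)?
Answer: 1042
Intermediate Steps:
50 - 32*(-25 - 6) = 50 - 32*(-31) = 50 + 992 = 1042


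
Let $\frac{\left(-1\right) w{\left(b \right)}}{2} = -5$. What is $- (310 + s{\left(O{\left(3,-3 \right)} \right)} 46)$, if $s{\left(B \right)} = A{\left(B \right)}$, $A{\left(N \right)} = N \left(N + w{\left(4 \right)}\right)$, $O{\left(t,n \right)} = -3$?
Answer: $656$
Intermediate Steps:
$w{\left(b \right)} = 10$ ($w{\left(b \right)} = \left(-2\right) \left(-5\right) = 10$)
$A{\left(N \right)} = N \left(10 + N\right)$ ($A{\left(N \right)} = N \left(N + 10\right) = N \left(10 + N\right)$)
$s{\left(B \right)} = B \left(10 + B\right)$
$- (310 + s{\left(O{\left(3,-3 \right)} \right)} 46) = - (310 + - 3 \left(10 - 3\right) 46) = - (310 + \left(-3\right) 7 \cdot 46) = - (310 - 966) = \left(-1\right) \left(-656\right) = 656$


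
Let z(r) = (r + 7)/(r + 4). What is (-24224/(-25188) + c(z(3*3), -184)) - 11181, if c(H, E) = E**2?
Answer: 142790531/6297 ≈ 22676.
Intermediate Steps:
z(r) = (7 + r)/(4 + r)
(-24224/(-25188) + c(z(3*3), -184)) - 11181 = (-24224/(-25188) + (-184)**2) - 11181 = (-24224*(-1/25188) + 33856) - 11181 = (6056/6297 + 33856) - 11181 = 213197288/6297 - 11181 = 142790531/6297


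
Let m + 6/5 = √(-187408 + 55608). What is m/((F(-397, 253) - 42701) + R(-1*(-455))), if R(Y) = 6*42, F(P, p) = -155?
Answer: 3/106510 - 5*I*√1318/21302 ≈ 2.8166e-5 - 0.0085213*I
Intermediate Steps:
R(Y) = 252
m = -6/5 + 10*I*√1318 (m = -6/5 + √(-187408 + 55608) = -6/5 + √(-131800) = -6/5 + 10*I*√1318 ≈ -1.2 + 363.04*I)
m/((F(-397, 253) - 42701) + R(-1*(-455))) = (-6/5 + 10*I*√1318)/((-155 - 42701) + 252) = (-6/5 + 10*I*√1318)/(-42856 + 252) = (-6/5 + 10*I*√1318)/(-42604) = (-6/5 + 10*I*√1318)*(-1/42604) = 3/106510 - 5*I*√1318/21302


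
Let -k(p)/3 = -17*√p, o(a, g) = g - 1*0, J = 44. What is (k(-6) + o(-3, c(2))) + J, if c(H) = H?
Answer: 46 + 51*I*√6 ≈ 46.0 + 124.92*I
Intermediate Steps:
o(a, g) = g (o(a, g) = g + 0 = g)
k(p) = 51*√p (k(p) = -(-51)*√p = 51*√p)
(k(-6) + o(-3, c(2))) + J = (51*√(-6) + 2) + 44 = (51*(I*√6) + 2) + 44 = (51*I*√6 + 2) + 44 = (2 + 51*I*√6) + 44 = 46 + 51*I*√6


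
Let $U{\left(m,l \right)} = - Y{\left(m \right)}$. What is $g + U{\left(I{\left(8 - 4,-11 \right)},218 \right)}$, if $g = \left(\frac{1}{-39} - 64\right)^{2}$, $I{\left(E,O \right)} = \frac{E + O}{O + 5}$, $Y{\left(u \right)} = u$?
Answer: $\frac{12466469}{3042} \approx 4098.1$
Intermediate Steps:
$I{\left(E,O \right)} = \frac{E + O}{5 + O}$
$g = \frac{6235009}{1521}$ ($g = \left(- \frac{1}{39} - 64\right)^{2} = \left(- \frac{2497}{39}\right)^{2} = \frac{6235009}{1521} \approx 4099.3$)
$U{\left(m,l \right)} = - m$
$g + U{\left(I{\left(8 - 4,-11 \right)},218 \right)} = \frac{6235009}{1521} - \frac{\left(8 - 4\right) - 11}{5 - 11} = \frac{6235009}{1521} - \frac{\left(8 - 4\right) - 11}{-6} = \frac{6235009}{1521} - - \frac{4 - 11}{6} = \frac{6235009}{1521} - \left(- \frac{1}{6}\right) \left(-7\right) = \frac{6235009}{1521} - \frac{7}{6} = \frac{12466469}{3042}$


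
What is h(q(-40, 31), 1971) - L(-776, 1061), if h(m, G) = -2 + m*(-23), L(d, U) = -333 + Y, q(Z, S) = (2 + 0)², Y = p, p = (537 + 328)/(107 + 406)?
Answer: 121742/513 ≈ 237.31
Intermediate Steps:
p = 865/513 ≈ 1.6862
Y = 865/513 ≈ 1.6862
q(Z, S) = 4 (q(Z, S) = 2² = 4)
L(d, U) = -169964/513 (L(d, U) = -333 + 865/513 = -169964/513)
h(m, G) = -2 - 23*m
h(q(-40, 31), 1971) - L(-776, 1061) = (-2 - 23*4) - 1*(-169964/513) = (-2 - 92) + 169964/513 = -94 + 169964/513 = 121742/513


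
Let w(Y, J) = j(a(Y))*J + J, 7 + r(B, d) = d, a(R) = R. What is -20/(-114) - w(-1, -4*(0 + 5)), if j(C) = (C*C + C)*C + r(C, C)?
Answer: -7970/57 ≈ -139.82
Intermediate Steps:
r(B, d) = -7 + d
j(C) = -7 + C + C*(C + C²) (j(C) = (C*C + C)*C + (-7 + C) = (C² + C)*C + (-7 + C) = (C + C²)*C + (-7 + C) = C*(C + C²) + (-7 + C) = -7 + C + C*(C + C²))
w(Y, J) = J + J*(-7 + Y + Y² + Y³) (w(Y, J) = (-7 + Y + Y² + Y³)*J + J = J*(-7 + Y + Y² + Y³) + J = J + J*(-7 + Y + Y² + Y³))
-20/(-114) - w(-1, -4*(0 + 5)) = -20/(-114) - (-4*(0 + 5))*(-6 - 1 + (-1)² + (-1)³) = -20*(-1/114) - (-4*5)*(-6 - 1 + 1 - 1) = 10/57 - (-20)*(-7) = 10/57 - 1*140 = 10/57 - 140 = -7970/57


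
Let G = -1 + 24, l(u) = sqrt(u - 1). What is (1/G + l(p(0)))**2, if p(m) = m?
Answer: -528/529 + 2*I/23 ≈ -0.99811 + 0.086957*I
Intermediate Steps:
l(u) = sqrt(-1 + u)
G = 23
(1/G + l(p(0)))**2 = (1/23 + sqrt(-1 + 0))**2 = (1/23 + sqrt(-1))**2 = (1/23 + I)**2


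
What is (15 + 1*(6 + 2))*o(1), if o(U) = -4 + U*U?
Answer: -69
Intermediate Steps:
o(U) = -4 + U**2
(15 + 1*(6 + 2))*o(1) = (15 + 1*(6 + 2))*(-4 + 1**2) = (15 + 1*8)*(-4 + 1) = (15 + 8)*(-3) = 23*(-3) = -69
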